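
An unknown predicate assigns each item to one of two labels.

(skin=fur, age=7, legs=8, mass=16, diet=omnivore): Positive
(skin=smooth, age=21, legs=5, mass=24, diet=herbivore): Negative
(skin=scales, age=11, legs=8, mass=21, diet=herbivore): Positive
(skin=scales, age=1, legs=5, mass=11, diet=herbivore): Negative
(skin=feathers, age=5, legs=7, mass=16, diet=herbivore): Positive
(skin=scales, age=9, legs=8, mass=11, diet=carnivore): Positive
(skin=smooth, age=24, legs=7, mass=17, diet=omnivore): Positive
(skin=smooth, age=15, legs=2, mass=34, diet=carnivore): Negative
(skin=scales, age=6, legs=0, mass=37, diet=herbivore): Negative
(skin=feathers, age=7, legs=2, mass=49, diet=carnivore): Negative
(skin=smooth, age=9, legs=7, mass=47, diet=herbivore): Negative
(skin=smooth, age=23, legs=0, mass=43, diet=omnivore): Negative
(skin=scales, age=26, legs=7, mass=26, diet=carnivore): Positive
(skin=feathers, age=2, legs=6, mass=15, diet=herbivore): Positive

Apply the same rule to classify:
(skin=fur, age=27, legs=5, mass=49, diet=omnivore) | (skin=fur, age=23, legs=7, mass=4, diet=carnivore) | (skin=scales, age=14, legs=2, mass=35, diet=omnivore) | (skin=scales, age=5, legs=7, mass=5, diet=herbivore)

Negative, Positive, Negative, Positive

The pattern is that an item is 'Positive' exactly when: mass ≤ 26 AND legs ≥ 6.
Negative: (skin=fur, age=27, legs=5, mass=49, diet=omnivore), since mass = 49, legs = 5.
Positive: (skin=fur, age=23, legs=7, mass=4, diet=carnivore), since mass = 4, legs = 7.
Negative: (skin=scales, age=14, legs=2, mass=35, diet=omnivore), since mass = 35, legs = 2.
Positive: (skin=scales, age=5, legs=7, mass=5, diet=herbivore), since mass = 5, legs = 7.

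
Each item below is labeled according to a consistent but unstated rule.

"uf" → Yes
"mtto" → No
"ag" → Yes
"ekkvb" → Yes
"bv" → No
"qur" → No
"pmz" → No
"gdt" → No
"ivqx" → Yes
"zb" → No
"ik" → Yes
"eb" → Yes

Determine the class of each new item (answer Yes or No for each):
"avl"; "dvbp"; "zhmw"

Checking candidate rules against both groups, what survives is: starts with a vowel.
Yes: "avl", since starts with 'a'. No: "dvbp", since starts with 'd'. No: "zhmw", since starts with 'z'.

Yes, No, No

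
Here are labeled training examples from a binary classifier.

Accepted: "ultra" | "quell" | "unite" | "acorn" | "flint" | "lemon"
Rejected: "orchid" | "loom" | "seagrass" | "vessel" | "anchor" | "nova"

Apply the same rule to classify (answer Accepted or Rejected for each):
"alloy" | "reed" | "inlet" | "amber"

Accepted, Rejected, Accepted, Accepted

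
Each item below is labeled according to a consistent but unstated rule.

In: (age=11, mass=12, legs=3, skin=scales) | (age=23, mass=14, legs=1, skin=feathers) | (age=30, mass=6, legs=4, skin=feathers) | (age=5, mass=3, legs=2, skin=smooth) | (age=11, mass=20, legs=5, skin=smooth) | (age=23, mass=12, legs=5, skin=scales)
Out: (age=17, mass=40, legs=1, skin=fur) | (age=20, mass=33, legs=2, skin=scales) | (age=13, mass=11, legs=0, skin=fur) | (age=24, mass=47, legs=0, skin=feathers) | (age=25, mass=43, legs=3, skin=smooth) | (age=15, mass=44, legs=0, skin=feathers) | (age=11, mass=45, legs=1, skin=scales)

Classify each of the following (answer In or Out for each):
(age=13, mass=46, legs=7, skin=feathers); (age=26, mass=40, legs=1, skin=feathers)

One predicate separates the groups cleanly: legs ≥ 1 AND mass ≤ 20.

Out, Out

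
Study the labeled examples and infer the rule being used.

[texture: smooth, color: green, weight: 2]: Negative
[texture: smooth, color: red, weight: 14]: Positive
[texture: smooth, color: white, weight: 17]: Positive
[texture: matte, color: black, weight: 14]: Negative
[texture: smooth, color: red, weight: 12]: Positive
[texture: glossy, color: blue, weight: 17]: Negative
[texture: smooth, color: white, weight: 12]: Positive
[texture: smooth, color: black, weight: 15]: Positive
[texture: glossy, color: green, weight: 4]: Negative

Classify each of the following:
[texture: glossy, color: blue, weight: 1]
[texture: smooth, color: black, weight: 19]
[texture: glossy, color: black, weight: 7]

Negative, Positive, Negative

All 'Positive' examples share one property — texture is smooth AND weight ≥ 4 — and every 'Negative' example lacks it.
[texture: glossy, color: blue, weight: 1]: texture is glossy, weight = 1, fails the rule → Negative.
[texture: smooth, color: black, weight: 19]: texture is smooth, weight = 19, checks out → Positive.
[texture: glossy, color: black, weight: 7]: texture is glossy, weight = 7, fails the rule → Negative.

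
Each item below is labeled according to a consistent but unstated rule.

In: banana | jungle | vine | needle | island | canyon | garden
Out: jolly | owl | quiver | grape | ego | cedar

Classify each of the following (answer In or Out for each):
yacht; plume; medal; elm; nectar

Out, Out, Out, Out, In

Comparing the two groups points to one rule — contains 'n'.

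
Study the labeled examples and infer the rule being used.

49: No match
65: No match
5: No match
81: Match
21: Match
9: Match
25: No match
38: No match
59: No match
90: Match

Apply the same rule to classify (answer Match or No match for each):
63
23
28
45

Match, No match, No match, Match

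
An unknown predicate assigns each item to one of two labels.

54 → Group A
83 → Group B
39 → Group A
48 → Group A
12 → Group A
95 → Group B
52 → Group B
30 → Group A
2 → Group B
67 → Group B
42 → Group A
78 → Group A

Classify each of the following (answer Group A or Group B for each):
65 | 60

The pattern is that an item is 'Group A' exactly when: multiple of 3.
65 — 65 = 3·21 + 2, hence Group B. 60 — 60 = 3·20, hence Group A.

Group B, Group A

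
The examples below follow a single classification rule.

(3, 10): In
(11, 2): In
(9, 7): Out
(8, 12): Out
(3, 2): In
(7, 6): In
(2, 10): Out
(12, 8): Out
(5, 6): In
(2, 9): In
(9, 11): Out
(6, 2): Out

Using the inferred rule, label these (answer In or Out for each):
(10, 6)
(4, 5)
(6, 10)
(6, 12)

Out, In, Out, Out

'In' ⟺ sum is odd.
(10, 6) → 10+6 = 16 → Out.
(4, 5) → 4+5 = 9 → In.
(6, 10) → 6+10 = 16 → Out.
(6, 12) → 6+12 = 18 → Out.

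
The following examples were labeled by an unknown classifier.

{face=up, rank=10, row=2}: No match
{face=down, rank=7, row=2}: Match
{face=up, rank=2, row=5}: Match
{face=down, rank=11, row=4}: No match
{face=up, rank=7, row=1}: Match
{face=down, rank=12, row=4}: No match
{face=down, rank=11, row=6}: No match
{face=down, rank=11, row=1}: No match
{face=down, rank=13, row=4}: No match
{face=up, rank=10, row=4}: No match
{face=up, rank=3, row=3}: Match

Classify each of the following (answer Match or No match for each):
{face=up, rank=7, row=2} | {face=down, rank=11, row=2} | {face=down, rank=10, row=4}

Every 'Match' example satisfies: rank ≤ 7. None of the 'No match' examples do.
{face=up, rank=7, row=2}: rank = 7 — qualifies, so Match. {face=down, rank=11, row=2}: rank = 11 — doesn't qualify, so No match. {face=down, rank=10, row=4}: rank = 10 — doesn't qualify, so No match.

Match, No match, No match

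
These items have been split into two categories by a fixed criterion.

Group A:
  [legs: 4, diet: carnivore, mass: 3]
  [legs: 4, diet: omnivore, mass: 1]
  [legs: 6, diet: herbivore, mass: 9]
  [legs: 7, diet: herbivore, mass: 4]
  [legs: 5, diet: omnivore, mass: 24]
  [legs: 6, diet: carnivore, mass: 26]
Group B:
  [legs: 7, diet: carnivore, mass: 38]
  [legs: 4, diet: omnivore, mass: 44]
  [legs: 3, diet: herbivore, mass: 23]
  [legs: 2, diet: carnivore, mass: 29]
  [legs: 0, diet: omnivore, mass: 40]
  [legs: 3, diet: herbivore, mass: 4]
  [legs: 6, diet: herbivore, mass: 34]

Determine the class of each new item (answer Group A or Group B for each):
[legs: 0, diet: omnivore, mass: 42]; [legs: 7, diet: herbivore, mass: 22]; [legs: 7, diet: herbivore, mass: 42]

All 'Group A' examples share one property — mass ≤ 26 AND legs ≥ 4 — and every 'Group B' example lacks it.

Group B, Group A, Group B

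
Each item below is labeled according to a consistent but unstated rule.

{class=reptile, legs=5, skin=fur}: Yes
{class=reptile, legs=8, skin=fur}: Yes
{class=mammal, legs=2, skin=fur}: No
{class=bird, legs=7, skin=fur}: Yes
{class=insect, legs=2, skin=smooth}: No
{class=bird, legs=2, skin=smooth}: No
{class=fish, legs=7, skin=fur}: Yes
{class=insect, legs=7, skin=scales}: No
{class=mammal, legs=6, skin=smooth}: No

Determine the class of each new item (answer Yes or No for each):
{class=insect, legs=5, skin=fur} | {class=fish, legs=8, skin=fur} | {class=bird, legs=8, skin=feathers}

Rule: skin is fur AND legs ≥ 5. This holds for each 'Yes' example and fails for each 'No' one.

Yes, Yes, No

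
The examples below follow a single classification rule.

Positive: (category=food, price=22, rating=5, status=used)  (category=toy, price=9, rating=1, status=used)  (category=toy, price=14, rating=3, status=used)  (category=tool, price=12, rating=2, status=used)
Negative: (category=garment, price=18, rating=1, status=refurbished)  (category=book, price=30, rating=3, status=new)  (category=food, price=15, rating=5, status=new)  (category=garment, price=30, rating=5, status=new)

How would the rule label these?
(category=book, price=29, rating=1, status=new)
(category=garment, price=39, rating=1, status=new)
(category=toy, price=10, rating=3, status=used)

Negative, Negative, Positive

The simplest hypothesis consistent with all the labels is: status is used.
Negative: (category=book, price=29, rating=1, status=new), since status is new. Negative: (category=garment, price=39, rating=1, status=new), since status is new. Positive: (category=toy, price=10, rating=3, status=used), since status is used.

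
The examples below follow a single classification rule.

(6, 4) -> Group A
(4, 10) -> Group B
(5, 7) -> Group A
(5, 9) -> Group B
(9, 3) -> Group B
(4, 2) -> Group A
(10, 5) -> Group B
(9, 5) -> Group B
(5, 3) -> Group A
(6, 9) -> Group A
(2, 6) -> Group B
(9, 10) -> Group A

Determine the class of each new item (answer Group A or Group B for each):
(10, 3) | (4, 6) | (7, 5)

All 'Group A' examples share one property — |first − second| ≤ 3 — and every 'Group B' example lacks it.
(10, 3): Group B (|10−3| = 7). (4, 6): Group A (|4−6| = 2). (7, 5): Group A (|7−5| = 2).

Group B, Group A, Group A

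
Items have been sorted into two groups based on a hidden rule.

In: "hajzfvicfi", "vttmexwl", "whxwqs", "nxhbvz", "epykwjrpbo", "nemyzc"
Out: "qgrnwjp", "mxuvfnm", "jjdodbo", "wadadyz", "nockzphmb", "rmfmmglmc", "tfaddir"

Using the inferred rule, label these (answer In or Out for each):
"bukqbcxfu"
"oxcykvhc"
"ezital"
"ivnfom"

Out, In, In, In

The pattern is that an item is 'In' exactly when: even length.
"bukqbcxfu": length 9, does not fit → Out.
"oxcykvhc": length 8, has this property → In.
"ezital": length 6, has this property → In.
"ivnfom": length 6, has this property → In.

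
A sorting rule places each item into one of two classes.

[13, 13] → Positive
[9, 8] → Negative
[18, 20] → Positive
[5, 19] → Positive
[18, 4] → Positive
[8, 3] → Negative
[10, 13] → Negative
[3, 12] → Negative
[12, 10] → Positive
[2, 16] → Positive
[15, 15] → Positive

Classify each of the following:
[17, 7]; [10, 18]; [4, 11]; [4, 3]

The pattern is that an item is 'Positive' exactly when: sum is even.
Positive: [17, 7], since 17+7 = 24.
Positive: [10, 18], since 10+18 = 28.
Negative: [4, 11], since 4+11 = 15.
Negative: [4, 3], since 4+3 = 7.

Positive, Positive, Negative, Negative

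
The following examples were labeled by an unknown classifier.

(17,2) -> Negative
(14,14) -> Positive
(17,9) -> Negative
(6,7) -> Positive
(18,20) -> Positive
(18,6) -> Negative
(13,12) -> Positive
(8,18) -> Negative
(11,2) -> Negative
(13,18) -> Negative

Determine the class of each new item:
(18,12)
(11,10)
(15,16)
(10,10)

The pattern is that an item is 'Positive' exactly when: |first − second| ≤ 2.
(18,12): |18−12| = 6 — does not fit, so Negative. (11,10): |11−10| = 1 — qualifies, so Positive. (15,16): |15−16| = 1 — qualifies, so Positive. (10,10): |10−10| = 0 — qualifies, so Positive.

Negative, Positive, Positive, Positive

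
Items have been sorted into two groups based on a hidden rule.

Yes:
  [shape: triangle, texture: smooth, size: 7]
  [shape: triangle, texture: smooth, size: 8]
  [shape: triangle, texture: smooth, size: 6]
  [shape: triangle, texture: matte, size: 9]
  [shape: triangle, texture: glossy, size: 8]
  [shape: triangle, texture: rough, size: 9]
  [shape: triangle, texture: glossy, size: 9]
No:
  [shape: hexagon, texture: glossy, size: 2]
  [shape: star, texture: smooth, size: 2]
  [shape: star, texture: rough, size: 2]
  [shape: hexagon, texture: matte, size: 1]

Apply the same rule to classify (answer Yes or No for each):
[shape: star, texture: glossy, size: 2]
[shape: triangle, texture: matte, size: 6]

The distinguishing property — shape is triangle — holds for all the 'Yes' cases and none of the 'No' cases.
[shape: star, texture: glossy, size: 2]: shape is star — does not satisfy this, so No. [shape: triangle, texture: matte, size: 6]: shape is triangle — qualifies, so Yes.

No, Yes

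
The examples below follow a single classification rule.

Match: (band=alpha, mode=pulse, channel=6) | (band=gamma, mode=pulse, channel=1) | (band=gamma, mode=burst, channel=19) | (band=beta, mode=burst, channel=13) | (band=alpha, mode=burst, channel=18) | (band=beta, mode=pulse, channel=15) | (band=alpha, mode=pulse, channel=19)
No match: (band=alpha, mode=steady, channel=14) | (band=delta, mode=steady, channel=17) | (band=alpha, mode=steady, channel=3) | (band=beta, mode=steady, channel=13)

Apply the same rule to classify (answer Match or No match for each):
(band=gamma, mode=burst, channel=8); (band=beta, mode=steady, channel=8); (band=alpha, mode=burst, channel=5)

Match, No match, Match

Looking at the examples, the only property every 'Match' case has and every 'No match' case lacks is: mode is not steady.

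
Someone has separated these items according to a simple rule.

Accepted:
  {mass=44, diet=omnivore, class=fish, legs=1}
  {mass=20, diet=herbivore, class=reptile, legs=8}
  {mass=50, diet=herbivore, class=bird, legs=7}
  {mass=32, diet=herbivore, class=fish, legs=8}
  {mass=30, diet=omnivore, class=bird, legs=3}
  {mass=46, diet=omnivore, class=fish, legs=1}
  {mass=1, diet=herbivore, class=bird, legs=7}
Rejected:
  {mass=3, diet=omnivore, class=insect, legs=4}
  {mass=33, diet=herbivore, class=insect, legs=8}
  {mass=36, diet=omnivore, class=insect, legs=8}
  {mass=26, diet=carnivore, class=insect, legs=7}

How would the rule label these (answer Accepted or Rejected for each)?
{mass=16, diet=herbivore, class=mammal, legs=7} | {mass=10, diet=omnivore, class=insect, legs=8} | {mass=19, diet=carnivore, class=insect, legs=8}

Every 'Accepted' example satisfies: class is not insect. None of the 'Rejected' examples do.
{mass=16, diet=herbivore, class=mammal, legs=7} — class is mammal, hence Accepted. {mass=10, diet=omnivore, class=insect, legs=8} — class is insect, hence Rejected. {mass=19, diet=carnivore, class=insect, legs=8} — class is insect, hence Rejected.

Accepted, Rejected, Rejected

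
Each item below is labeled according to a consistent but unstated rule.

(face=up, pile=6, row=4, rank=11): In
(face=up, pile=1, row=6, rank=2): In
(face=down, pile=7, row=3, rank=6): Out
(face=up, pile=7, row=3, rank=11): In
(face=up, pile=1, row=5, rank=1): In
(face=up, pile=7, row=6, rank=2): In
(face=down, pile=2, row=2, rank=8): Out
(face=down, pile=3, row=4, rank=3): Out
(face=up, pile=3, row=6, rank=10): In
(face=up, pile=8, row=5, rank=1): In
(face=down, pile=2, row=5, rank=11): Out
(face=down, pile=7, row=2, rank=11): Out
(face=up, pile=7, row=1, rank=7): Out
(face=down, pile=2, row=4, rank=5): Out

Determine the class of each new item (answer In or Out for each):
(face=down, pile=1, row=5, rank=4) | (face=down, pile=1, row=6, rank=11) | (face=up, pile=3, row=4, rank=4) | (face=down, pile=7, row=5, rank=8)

Out, Out, In, Out

The pattern is that an item is 'In' exactly when: face is up AND row ≥ 2.
(face=down, pile=1, row=5, rank=4) → face is down, row = 5 → Out.
(face=down, pile=1, row=6, rank=11) → face is down, row = 6 → Out.
(face=up, pile=3, row=4, rank=4) → face is up, row = 4 → In.
(face=down, pile=7, row=5, rank=8) → face is down, row = 5 → Out.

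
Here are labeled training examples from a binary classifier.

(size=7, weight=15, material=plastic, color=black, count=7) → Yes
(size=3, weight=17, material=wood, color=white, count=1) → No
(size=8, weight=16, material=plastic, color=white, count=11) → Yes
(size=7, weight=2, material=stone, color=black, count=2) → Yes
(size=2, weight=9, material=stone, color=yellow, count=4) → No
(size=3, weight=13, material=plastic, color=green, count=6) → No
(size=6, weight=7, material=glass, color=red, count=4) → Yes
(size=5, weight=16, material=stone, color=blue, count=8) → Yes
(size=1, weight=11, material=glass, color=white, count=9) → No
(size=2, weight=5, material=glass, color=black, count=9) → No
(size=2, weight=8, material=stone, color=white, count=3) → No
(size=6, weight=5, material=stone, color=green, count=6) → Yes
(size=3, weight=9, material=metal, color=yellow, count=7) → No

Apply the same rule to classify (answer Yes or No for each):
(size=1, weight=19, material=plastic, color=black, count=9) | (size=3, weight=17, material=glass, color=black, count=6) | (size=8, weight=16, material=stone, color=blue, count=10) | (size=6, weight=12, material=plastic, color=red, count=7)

The classifier is using: size ≥ 5.

No, No, Yes, Yes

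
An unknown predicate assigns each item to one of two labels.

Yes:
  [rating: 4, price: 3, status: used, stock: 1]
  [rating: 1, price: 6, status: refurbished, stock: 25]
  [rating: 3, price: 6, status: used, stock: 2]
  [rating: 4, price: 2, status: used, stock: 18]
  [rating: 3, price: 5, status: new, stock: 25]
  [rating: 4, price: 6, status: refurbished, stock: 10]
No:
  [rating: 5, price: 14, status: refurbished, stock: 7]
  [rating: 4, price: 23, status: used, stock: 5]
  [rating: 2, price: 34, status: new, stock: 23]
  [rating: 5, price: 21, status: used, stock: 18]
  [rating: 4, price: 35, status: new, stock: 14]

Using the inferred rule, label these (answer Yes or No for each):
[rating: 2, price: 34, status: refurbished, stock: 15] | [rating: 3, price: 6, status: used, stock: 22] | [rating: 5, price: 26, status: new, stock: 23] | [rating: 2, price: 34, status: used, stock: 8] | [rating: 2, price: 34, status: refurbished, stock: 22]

Every 'Yes' example satisfies: price ≤ 6. None of the 'No' examples do.

No, Yes, No, No, No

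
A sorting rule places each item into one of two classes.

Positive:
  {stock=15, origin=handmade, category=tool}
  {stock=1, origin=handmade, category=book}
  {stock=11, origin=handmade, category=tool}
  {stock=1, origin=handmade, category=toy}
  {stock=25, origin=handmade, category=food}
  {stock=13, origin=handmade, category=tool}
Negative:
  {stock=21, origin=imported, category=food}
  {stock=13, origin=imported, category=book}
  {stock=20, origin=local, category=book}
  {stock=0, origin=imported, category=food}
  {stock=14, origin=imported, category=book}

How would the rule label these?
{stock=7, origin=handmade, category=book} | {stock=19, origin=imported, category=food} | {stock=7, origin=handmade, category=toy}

One predicate separates the groups cleanly: origin is handmade.
{stock=7, origin=handmade, category=book} → origin is handmade → Positive. {stock=19, origin=imported, category=food} → origin is imported → Negative. {stock=7, origin=handmade, category=toy} → origin is handmade → Positive.

Positive, Negative, Positive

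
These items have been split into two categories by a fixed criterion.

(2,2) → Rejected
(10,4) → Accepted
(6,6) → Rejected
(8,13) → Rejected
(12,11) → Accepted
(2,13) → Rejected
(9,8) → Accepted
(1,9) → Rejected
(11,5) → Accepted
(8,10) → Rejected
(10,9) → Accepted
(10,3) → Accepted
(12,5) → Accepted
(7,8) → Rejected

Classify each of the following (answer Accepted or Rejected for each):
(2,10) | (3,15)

Rejected, Rejected

A rule that fits every label: first > second — true of each 'Accepted' example, false of each 'Rejected' one.
Rejected: (2,10), since 2 < 10.
Rejected: (3,15), since 3 < 15.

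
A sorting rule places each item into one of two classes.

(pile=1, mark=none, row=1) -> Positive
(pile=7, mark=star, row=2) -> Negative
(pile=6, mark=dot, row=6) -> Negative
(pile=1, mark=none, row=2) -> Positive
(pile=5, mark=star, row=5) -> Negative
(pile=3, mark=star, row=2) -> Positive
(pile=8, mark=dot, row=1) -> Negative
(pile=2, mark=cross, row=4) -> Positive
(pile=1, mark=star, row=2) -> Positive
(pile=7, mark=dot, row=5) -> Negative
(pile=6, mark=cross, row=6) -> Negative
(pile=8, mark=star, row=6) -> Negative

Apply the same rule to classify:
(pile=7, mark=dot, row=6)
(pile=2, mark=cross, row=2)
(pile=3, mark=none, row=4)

All 'Positive' examples share one property — pile ≤ 3 — and every 'Negative' example lacks it.
(pile=7, mark=dot, row=6): pile = 7 — does not pass, so Negative. (pile=2, mark=cross, row=2): pile = 2 — has this property, so Positive. (pile=3, mark=none, row=4): pile = 3 — has this property, so Positive.

Negative, Positive, Positive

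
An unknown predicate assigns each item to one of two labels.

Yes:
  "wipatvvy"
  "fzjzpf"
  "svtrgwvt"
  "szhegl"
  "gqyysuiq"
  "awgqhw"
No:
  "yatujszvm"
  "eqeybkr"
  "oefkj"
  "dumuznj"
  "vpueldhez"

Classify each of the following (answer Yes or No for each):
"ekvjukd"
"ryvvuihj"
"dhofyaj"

A rule that fits every label: even length — true of each 'Yes' example, false of each 'No' one.

No, Yes, No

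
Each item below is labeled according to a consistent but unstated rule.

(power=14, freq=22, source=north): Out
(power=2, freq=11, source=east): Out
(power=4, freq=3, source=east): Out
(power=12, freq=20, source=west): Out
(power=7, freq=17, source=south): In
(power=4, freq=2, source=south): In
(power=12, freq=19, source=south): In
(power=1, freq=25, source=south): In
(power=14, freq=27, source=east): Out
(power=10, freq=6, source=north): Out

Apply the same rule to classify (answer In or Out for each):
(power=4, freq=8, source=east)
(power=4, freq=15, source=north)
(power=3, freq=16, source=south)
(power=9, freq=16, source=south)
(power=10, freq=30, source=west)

Out, Out, In, In, Out

The pattern is that an item is 'In' exactly when: source is south.
(power=4, freq=8, source=east): Out (source is east). (power=4, freq=15, source=north): Out (source is north). (power=3, freq=16, source=south): In (source is south). (power=9, freq=16, source=south): In (source is south). (power=10, freq=30, source=west): Out (source is west).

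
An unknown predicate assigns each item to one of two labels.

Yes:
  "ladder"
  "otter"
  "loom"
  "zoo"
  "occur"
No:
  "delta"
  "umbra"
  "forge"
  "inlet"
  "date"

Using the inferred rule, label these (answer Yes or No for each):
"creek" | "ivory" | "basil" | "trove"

Yes, No, No, No

Every 'Yes' example satisfies: has a double letter. None of the 'No' examples do.
"creek": 'ee' doubled — fits, so Yes. "ivory": no doubled letter — does not pass, so No. "basil": no doubled letter — does not pass, so No. "trove": no doubled letter — does not pass, so No.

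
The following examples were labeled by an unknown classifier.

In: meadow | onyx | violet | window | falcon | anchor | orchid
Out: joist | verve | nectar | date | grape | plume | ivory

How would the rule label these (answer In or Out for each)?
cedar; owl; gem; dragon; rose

Out, Out, Out, In, In

The classifier is using: even length AND contains 'o'.
cedar: length 5, no 'o' — fails this test, so Out.
owl: length 3, has 'o' — fails this test, so Out.
gem: length 3, no 'o' — fails this test, so Out.
dragon: length 6, has 'o' — checks out, so In.
rose: length 4, has 'o' — checks out, so In.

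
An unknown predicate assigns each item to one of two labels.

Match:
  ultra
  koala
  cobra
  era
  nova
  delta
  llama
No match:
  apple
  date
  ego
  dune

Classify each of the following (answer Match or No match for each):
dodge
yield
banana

The rule appears to be: ends with 'a'.
No match: dodge, since ends with 'e'. No match: yield, since ends with 'd'. Match: banana, since ends with 'a'.

No match, No match, Match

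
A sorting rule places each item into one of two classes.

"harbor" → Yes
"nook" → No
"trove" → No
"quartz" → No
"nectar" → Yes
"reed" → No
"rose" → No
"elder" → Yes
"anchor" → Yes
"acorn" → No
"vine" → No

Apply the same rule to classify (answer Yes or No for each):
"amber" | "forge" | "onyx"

Yes, No, No

The common property of the 'Yes' items is: ends with 'r'. No 'No' item has it.
"amber": Yes (ends with 'r').
"forge": No (ends with 'e').
"onyx": No (ends with 'x').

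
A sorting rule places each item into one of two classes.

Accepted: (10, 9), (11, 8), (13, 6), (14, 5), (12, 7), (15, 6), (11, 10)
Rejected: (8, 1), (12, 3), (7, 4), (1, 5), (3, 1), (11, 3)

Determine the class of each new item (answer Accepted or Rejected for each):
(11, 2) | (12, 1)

Rejected, Rejected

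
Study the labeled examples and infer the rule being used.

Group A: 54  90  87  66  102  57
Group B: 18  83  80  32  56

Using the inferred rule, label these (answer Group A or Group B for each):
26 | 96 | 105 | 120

Group B, Group A, Group A, Group A

One predicate separates the groups cleanly: multiple of 3 AND at least 32.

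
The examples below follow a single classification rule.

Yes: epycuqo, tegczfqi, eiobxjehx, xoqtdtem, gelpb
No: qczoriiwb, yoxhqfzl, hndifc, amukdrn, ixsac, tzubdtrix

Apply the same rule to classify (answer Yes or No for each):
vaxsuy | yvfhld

The common property of the 'Yes' items is: contains 'e'. No 'No' item has it.
vaxsuy: No (no 'e').
yvfhld: No (no 'e').

No, No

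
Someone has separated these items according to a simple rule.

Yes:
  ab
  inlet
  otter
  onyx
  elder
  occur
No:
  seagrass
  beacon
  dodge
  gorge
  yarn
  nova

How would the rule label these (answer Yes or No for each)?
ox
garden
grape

Yes, No, No

The common property of the 'Yes' items is: starts with a vowel. No 'No' item has it.
ox: Yes (starts with 'o'). garden: No (starts with 'g'). grape: No (starts with 'g').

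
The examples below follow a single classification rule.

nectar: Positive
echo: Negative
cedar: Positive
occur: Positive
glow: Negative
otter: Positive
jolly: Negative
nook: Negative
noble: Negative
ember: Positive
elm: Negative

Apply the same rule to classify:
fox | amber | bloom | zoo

Rule: contains 'r'. This holds for each 'Positive' example and fails for each 'Negative' one.
fox — no 'r', hence Negative. amber — has 'r', hence Positive. bloom — no 'r', hence Negative. zoo — no 'r', hence Negative.

Negative, Positive, Negative, Negative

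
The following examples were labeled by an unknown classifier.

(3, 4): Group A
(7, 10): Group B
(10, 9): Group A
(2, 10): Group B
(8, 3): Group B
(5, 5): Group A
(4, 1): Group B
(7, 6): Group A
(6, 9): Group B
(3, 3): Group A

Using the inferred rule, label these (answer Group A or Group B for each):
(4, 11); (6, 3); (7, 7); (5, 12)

Group B, Group B, Group A, Group B

The common property of the 'Group A' items is: |first − second| ≤ 1. No 'Group B' item has it.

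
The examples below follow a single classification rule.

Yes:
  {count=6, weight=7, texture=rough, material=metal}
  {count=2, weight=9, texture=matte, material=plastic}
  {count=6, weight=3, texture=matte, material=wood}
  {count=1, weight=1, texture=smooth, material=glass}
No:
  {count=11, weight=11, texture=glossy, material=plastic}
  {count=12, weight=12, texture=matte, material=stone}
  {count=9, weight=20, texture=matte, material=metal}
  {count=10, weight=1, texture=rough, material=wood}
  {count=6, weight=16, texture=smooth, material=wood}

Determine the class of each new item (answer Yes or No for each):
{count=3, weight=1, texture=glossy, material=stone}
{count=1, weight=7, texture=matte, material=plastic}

Yes, Yes

The distinguishing property — weight ≤ 9 AND count ≤ 6 — holds for all the 'Yes' cases and none of the 'No' cases.
{count=3, weight=1, texture=glossy, material=stone}: Yes (weight = 1, count = 3).
{count=1, weight=7, texture=matte, material=plastic}: Yes (weight = 7, count = 1).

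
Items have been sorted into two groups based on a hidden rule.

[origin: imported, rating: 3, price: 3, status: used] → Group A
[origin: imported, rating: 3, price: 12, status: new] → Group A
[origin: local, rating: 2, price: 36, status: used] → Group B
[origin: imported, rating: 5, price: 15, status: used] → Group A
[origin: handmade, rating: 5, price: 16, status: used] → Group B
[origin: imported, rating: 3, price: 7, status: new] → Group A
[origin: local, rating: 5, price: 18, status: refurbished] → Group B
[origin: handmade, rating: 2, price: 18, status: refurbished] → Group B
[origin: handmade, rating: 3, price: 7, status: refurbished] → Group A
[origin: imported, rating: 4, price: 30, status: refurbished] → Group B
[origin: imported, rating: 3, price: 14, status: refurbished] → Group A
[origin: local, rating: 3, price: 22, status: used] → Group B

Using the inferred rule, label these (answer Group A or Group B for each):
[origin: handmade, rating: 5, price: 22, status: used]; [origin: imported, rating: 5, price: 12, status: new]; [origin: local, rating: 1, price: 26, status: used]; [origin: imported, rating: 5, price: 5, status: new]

Every 'Group A' example satisfies: price ≤ 15. None of the 'Group B' examples do.
[origin: handmade, rating: 5, price: 22, status: used]: price = 22, doesn't match → Group B.
[origin: imported, rating: 5, price: 12, status: new]: price = 12, passes → Group A.
[origin: local, rating: 1, price: 26, status: used]: price = 26, doesn't match → Group B.
[origin: imported, rating: 5, price: 5, status: new]: price = 5, passes → Group A.

Group B, Group A, Group B, Group A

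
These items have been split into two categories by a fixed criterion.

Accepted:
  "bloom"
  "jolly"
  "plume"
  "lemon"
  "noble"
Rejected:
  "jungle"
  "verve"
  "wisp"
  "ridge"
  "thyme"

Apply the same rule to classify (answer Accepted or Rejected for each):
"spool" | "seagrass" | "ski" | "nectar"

Rule: odd length AND contains 'l'. This holds for each 'Accepted' example and fails for each 'Rejected' one.

Accepted, Rejected, Rejected, Rejected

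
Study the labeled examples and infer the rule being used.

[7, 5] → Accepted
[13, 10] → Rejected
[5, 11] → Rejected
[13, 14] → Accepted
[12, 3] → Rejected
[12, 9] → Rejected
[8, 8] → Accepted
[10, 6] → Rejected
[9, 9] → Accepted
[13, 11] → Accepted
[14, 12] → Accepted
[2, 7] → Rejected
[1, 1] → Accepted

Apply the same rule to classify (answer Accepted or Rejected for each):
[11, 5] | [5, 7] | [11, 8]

Rejected, Accepted, Rejected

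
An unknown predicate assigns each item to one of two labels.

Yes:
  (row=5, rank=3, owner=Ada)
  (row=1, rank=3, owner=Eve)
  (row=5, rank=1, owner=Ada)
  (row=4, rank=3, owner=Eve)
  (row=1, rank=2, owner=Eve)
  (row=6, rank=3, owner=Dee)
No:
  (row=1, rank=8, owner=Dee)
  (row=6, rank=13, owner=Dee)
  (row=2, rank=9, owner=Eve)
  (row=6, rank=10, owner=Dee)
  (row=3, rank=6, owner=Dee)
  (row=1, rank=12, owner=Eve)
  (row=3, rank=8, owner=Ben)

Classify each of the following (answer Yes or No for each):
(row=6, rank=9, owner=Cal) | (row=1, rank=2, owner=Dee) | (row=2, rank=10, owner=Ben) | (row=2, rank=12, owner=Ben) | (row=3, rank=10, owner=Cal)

Rule: rank ≤ 3. This holds for each 'Yes' example and fails for each 'No' one.
No: (row=6, rank=9, owner=Cal), since rank = 9.
Yes: (row=1, rank=2, owner=Dee), since rank = 2.
No: (row=2, rank=10, owner=Ben), since rank = 10.
No: (row=2, rank=12, owner=Ben), since rank = 12.
No: (row=3, rank=10, owner=Cal), since rank = 10.

No, Yes, No, No, No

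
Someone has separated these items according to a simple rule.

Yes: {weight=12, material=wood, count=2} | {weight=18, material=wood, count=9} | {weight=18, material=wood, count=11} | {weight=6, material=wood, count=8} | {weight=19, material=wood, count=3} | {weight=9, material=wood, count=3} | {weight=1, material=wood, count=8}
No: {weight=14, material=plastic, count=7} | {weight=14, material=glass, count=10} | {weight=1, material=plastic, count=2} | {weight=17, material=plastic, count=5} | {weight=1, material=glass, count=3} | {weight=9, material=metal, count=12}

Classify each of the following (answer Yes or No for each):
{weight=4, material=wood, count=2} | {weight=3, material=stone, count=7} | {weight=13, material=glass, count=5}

Yes, No, No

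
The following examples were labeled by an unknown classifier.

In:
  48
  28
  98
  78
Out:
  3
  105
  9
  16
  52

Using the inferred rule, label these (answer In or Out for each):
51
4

The common property of the 'In' items is: ends in digit 8. No 'Out' item has it.
51: last digit 1 — lacks this property, so Out. 4: last digit 4 — lacks this property, so Out.

Out, Out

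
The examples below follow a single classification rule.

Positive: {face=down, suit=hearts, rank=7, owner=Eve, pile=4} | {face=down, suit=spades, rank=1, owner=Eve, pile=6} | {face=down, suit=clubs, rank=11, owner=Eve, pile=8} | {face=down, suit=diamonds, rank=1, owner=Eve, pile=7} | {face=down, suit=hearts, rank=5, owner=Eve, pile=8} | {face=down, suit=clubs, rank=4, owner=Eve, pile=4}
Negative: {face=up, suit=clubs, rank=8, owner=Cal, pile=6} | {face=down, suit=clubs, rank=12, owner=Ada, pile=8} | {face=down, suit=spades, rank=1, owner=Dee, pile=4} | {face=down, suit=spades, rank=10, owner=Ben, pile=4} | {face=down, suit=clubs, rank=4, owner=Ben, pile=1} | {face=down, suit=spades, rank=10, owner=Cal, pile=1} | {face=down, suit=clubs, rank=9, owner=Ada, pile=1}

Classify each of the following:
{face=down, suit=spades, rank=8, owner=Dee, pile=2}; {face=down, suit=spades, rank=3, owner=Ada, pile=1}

Negative, Negative

Comparing the two groups points to one rule — owner is Eve.
Negative: {face=down, suit=spades, rank=8, owner=Dee, pile=2}, since owner is Dee.
Negative: {face=down, suit=spades, rank=3, owner=Ada, pile=1}, since owner is Ada.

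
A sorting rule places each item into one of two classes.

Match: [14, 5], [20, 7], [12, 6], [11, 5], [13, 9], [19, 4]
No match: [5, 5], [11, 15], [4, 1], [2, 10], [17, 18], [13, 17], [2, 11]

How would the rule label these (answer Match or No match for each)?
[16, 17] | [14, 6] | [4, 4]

The pattern is that an item is 'Match' exactly when: first > second AND sum ≥ 10.
[16, 17]: 16 < 17, 16+17 = 33 — fails this test, so No match. [14, 6]: 14 > 6, 14+6 = 20 — meets the rule, so Match. [4, 4]: 4 = 4, 4+4 = 8 — fails this test, so No match.

No match, Match, No match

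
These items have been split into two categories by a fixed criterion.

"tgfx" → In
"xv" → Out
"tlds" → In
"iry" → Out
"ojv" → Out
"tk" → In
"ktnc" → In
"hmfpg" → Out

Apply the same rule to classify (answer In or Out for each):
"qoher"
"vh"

Out, Out

Checking candidate rules against both groups, what survives is: contains 't'.
Out: "qoher", since no 't'.
Out: "vh", since no 't'.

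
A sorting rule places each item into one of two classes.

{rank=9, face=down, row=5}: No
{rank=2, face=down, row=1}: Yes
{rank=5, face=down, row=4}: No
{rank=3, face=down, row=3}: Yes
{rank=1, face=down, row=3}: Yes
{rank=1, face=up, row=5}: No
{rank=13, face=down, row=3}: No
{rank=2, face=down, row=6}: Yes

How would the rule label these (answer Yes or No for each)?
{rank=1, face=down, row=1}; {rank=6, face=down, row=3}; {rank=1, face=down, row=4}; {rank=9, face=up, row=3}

Yes, No, Yes, No

'Yes' ⟺ face is down AND rank ≤ 3.
{rank=1, face=down, row=1}: face is down, rank = 1 — meets the rule, so Yes. {rank=6, face=down, row=3}: face is down, rank = 6 — does not fit, so No. {rank=1, face=down, row=4}: face is down, rank = 1 — meets the rule, so Yes. {rank=9, face=up, row=3}: face is up, rank = 9 — does not fit, so No.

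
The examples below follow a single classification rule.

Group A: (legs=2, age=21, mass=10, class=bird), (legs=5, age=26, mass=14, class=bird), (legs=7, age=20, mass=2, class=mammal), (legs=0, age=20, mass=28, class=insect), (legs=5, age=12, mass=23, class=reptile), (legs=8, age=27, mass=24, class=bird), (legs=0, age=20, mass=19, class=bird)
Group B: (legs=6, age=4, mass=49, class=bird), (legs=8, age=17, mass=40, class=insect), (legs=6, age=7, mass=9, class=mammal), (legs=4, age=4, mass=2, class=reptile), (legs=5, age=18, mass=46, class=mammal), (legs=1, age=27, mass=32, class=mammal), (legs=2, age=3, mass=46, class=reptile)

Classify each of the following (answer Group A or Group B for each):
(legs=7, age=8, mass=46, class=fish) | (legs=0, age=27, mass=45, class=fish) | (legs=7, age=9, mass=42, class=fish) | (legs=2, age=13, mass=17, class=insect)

The simplest hypothesis consistent with all the labels is: age ≥ 12 AND mass ≤ 28.
Group B: (legs=7, age=8, mass=46, class=fish), since age = 8, mass = 46.
Group B: (legs=0, age=27, mass=45, class=fish), since age = 27, mass = 45.
Group B: (legs=7, age=9, mass=42, class=fish), since age = 9, mass = 42.
Group A: (legs=2, age=13, mass=17, class=insect), since age = 13, mass = 17.

Group B, Group B, Group B, Group A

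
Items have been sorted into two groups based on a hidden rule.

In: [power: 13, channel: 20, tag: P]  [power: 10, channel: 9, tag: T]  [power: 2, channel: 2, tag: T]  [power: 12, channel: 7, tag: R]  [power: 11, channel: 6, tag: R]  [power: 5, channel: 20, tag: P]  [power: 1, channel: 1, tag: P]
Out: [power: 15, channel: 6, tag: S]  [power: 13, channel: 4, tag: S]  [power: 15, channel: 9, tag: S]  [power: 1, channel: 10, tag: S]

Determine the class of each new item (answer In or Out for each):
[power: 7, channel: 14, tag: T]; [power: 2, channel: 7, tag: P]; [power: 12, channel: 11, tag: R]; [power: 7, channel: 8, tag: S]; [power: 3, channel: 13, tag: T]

Looking at the examples, the only property every 'In' case has and every 'Out' case lacks is: tag is not S.
[power: 7, channel: 14, tag: T] — tag is T, hence In.
[power: 2, channel: 7, tag: P] — tag is P, hence In.
[power: 12, channel: 11, tag: R] — tag is R, hence In.
[power: 7, channel: 8, tag: S] — tag is S, hence Out.
[power: 3, channel: 13, tag: T] — tag is T, hence In.

In, In, In, Out, In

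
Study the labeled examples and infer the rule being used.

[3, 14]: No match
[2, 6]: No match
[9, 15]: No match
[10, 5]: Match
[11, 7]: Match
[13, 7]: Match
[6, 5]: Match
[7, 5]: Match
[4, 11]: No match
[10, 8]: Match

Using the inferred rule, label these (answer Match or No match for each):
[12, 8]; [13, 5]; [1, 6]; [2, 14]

Match, Match, No match, No match

The common property of the 'Match' items is: first > second. No 'No match' item has it.
[12, 8]: Match (12 > 8). [13, 5]: Match (13 > 5). [1, 6]: No match (1 < 6). [2, 14]: No match (2 < 14).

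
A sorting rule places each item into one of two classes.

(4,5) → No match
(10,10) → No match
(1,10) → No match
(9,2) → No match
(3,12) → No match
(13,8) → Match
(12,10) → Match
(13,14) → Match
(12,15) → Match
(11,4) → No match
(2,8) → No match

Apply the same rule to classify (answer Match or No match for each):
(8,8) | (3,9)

No match, No match

The simplest hypothesis consistent with all the labels is: sum ≥ 21.
(8,8): No match (8+8 = 16). (3,9): No match (3+9 = 12).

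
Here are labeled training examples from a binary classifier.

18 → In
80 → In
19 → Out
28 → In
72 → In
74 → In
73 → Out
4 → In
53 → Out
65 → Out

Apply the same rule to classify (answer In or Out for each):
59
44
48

Checking candidate rules against both groups, what survives is: even.

Out, In, In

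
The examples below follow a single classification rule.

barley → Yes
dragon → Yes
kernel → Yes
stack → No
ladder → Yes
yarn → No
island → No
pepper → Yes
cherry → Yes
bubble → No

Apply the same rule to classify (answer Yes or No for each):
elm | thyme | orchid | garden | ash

The distinguishing property — length 6 AND contains 'r' — holds for all the 'Yes' cases and none of the 'No' cases.

No, No, Yes, Yes, No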